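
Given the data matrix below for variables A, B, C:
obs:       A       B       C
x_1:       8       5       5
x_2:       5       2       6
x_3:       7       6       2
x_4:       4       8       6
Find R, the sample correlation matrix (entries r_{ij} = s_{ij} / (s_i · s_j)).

Step 1 — column means:
  mean(A) = (8 + 5 + 7 + 4) / 4 = 24/4 = 6
  mean(B) = (5 + 2 + 6 + 8) / 4 = 21/4 = 5.25
  mean(C) = (5 + 6 + 2 + 6) / 4 = 19/4 = 4.75

Step 2 — sample variances and covariances s[i,j] = (1/(n-1)) · Σ_k (x_{k,i} - mean_i) · (x_{k,j} - mean_j), with n-1 = 3:
  s[A,A] = ((2)·(2) + (-1)·(-1) + (1)·(1) + (-2)·(-2)) / 3 = 10/3 = 3.3333
  s[A,B] = ((2)·(-0.25) + (-1)·(-3.25) + (1)·(0.75) + (-2)·(2.75)) / 3 = -2/3 = -0.6667
  s[A,C] = ((2)·(0.25) + (-1)·(1.25) + (1)·(-2.75) + (-2)·(1.25)) / 3 = -6/3 = -2
  s[B,B] = ((-0.25)·(-0.25) + (-3.25)·(-3.25) + (0.75)·(0.75) + (2.75)·(2.75)) / 3 = 18.75/3 = 6.25
  s[B,C] = ((-0.25)·(0.25) + (-3.25)·(1.25) + (0.75)·(-2.75) + (2.75)·(1.25)) / 3 = -2.75/3 = -0.9167
  s[C,C] = ((0.25)·(0.25) + (1.25)·(1.25) + (-2.75)·(-2.75) + (1.25)·(1.25)) / 3 = 10.75/3 = 3.5833
  Sample standard deviations s_i = √(s[i,i]):
  s(A) = √(3.3333) = 1.8257
  s(B) = √(6.25) = 2.5
  s(C) = √(3.5833) = 1.893

Step 3 — r_{ij} = s_{ij} / (s_i · s_j):
  r[A,A] = 1 (diagonal).
  r[A,B] = -0.6667 / (1.8257 · 2.5) = -0.6667 / 4.5644 = -0.1461
  r[A,C] = -2 / (1.8257 · 1.893) = -2 / 3.4561 = -0.5787
  r[B,B] = 1 (diagonal).
  r[B,C] = -0.9167 / (2.5 · 1.893) = -0.9167 / 4.7324 = -0.1937
  r[C,C] = 1 (diagonal).

R is symmetric with unit diagonal. Assembling:

R = [[1, -0.1461, -0.5787],
 [-0.1461, 1, -0.1937],
 [-0.5787, -0.1937, 1]]


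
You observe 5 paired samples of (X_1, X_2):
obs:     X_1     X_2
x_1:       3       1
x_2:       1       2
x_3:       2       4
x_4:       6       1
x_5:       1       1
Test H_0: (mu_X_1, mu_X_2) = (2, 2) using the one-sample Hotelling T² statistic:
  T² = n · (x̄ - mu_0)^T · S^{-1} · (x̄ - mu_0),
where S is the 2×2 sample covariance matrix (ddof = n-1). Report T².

Step 1 — sample mean vector:
  mean(X_1) = (3 + 1 + 2 + 6 + 1) / 5 = 13/5 = 2.6
  mean(X_2) = (1 + 2 + 4 + 1 + 1) / 5 = 9/5 = 1.8
  x̄ = (2.6, 1.8),  deviation x̄ - mu_0 = (2.6, 1.8) - (2, 2) = (0.6, -0.2).

Step 2 — sample covariance matrix, S[i,j] = (1/(n-1)) · Σ_k (x_{k,i} - mean_i) · (x_{k,j} - mean_j), divisor n-1 = 4:
  S[X_1,X_1] = ((0.4)·(0.4) + (-1.6)·(-1.6) + (-0.6)·(-0.6) + (3.4)·(3.4) + (-1.6)·(-1.6)) / 4 = 17.2/4 = 4.3
  S[X_1,X_2] = ((0.4)·(-0.8) + (-1.6)·(0.2) + (-0.6)·(2.2) + (3.4)·(-0.8) + (-1.6)·(-0.8)) / 4 = -3.4/4 = -0.85
  S[X_2,X_2] = ((-0.8)·(-0.8) + (0.2)·(0.2) + (2.2)·(2.2) + (-0.8)·(-0.8) + (-0.8)·(-0.8)) / 4 = 6.8/4 = 1.7
  S = [[4.3, -0.85],
 [-0.85, 1.7]].

Step 3 — invert S. det(S) = 4.3·1.7 - (-0.85)² = 6.5875.
  S^{-1} = (1/det) · [[d, -b], [-b, a]] = [[0.2581, 0.129],
 [0.129, 0.6528]].

Step 4 — quadratic form (x̄ - mu_0)^T · S^{-1} · (x̄ - mu_0):
  S^{-1} · (x̄ - mu_0) = (0.129, -0.0531),
  (x̄ - mu_0)^T · [...] = (0.6)·(0.129) + (-0.2)·(-0.0531) = 0.088.

Step 5 — scale by n: T² = 5 · 0.088 = 0.4402.

T² ≈ 0.4402


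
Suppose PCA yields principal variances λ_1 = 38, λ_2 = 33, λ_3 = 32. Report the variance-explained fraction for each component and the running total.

Step 1 — total variance = trace(Sigma) = Σ λ_i = 38 + 33 + 32 = 103.

Step 2 — fraction explained by component i = λ_i / Σ λ:
  PC1: 38/103 = 0.3689
  PC2: 33/103 = 0.3204
  PC3: 32/103 = 0.3107

Step 3 — cumulative fraction after k components = (λ_1 + ... + λ_k) / Σ λ:
  k = 1: 38/103 = 0.3689
  k = 2: (38 + 33)/103 = 71/103 = 0.6893
  k = 3: (38 + 33 + 32)/103 = 103/103 = 1

Summary (fraction, with percent):

explained: PC1 0.3689 (36.89%), PC2 0.3204 (32.04%), PC3 0.3107 (31.07%);  cumulative: 0.3689, 0.6893, 1


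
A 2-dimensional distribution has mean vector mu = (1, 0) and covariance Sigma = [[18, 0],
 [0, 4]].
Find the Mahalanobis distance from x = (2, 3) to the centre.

Step 1 — centre the observation: (x - mu) = (1, 3).

Step 2 — invert Sigma. det(Sigma) = 18·4 - (0)² = 72.
  Sigma^{-1} = (1/det) · [[d, -b], [-b, a]] = [[0.0556, 0],
 [0, 0.25]].

Step 3 — form the quadratic (x - mu)^T · Sigma^{-1} · (x - mu):
  Sigma^{-1} · (x - mu) = (0.0556, 0.75).
  (x - mu)^T · [Sigma^{-1} · (x - mu)] = (1)·(0.0556) + (3)·(0.75) = 2.3056.

Step 4 — take square root: d = √(2.3056) ≈ 1.5184.

d(x, mu) = √(2.3056) ≈ 1.5184


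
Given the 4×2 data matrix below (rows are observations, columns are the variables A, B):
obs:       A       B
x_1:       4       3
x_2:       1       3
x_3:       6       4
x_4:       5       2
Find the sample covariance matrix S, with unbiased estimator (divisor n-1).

Step 1 — column means:
  mean(A) = (4 + 1 + 6 + 5) / 4 = 16/4 = 4
  mean(B) = (3 + 3 + 4 + 2) / 4 = 12/4 = 3

Step 2 — sample covariance S[i,j] = (1/(n-1)) · Σ_k (x_{k,i} - mean_i) · (x_{k,j} - mean_j), with n-1 = 3.
  S[A,A] = ((0)·(0) + (-3)·(-3) + (2)·(2) + (1)·(1)) / 3 = 14/3 = 4.6667
  S[A,B] = ((0)·(0) + (-3)·(0) + (2)·(1) + (1)·(-1)) / 3 = 1/3 = 0.3333
  S[B,B] = ((0)·(0) + (0)·(0) + (1)·(1) + (-1)·(-1)) / 3 = 2/3 = 0.6667

S is symmetric (S[j,i] = S[i,j]). Assembling:

S = [[4.6667, 0.3333],
 [0.3333, 0.6667]]


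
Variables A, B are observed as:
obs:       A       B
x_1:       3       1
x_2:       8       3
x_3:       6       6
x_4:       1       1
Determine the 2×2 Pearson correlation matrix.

Step 1 — column means:
  mean(A) = (3 + 8 + 6 + 1) / 4 = 18/4 = 4.5
  mean(B) = (1 + 3 + 6 + 1) / 4 = 11/4 = 2.75

Step 2 — sample variances and covariances s[i,j] = (1/(n-1)) · Σ_k (x_{k,i} - mean_i) · (x_{k,j} - mean_j), with n-1 = 3:
  s[A,A] = ((-1.5)·(-1.5) + (3.5)·(3.5) + (1.5)·(1.5) + (-3.5)·(-3.5)) / 3 = 29/3 = 9.6667
  s[A,B] = ((-1.5)·(-1.75) + (3.5)·(0.25) + (1.5)·(3.25) + (-3.5)·(-1.75)) / 3 = 14.5/3 = 4.8333
  s[B,B] = ((-1.75)·(-1.75) + (0.25)·(0.25) + (3.25)·(3.25) + (-1.75)·(-1.75)) / 3 = 16.75/3 = 5.5833
  Sample standard deviations s_i = √(s[i,i]):
  s(A) = √(9.6667) = 3.1091
  s(B) = √(5.5833) = 2.3629

Step 3 — r_{ij} = s_{ij} / (s_i · s_j):
  r[A,A] = 1 (diagonal).
  r[A,B] = 4.8333 / (3.1091 · 2.3629) = 4.8333 / 7.3466 = 0.6579
  r[B,B] = 1 (diagonal).

R is symmetric with unit diagonal. Assembling:

R = [[1, 0.6579],
 [0.6579, 1]]


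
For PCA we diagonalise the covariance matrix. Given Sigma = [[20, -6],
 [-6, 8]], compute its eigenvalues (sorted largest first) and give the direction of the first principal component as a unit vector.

Step 1 — characteristic polynomial of 2×2 Sigma:
  det(Sigma - λI) = λ² - trace · λ + det = 0.
  trace = 20 + 8 = 28, det = 20·8 - (-6)² = 124.
Step 2 — discriminant:
  Δ = trace² - 4·det = 784 - 496 = 288.
Step 3 — eigenvalues:
  λ = (trace ± √Δ)/2 = (28 ± 16.9706)/2,
  λ_1 = 22.4853,  λ_2 = 5.5147.

Step 4 — unit eigenvector for λ_1: solve (Sigma - λ_1 I)v = 0. First row:
  (20 - 22.4853)·v_x + (-6)·v_y = 0, i.e. (-2.4853)·v_x + (-6)·v_y = 0,
  so v ∝ (b, λ_1 - a) = (-6, 2.4853); multiply by -1 so the first entry is positive: u = (6, -2.4853).
  ||u|| = √((6)² + (-2.4853)²) = √(42.1766) ≈ 6.4944,
  v_1 = u/||u|| ≈ (0.9239, -0.3827) (||v_1|| = 1).

λ_1 = 22.4853,  λ_2 = 5.5147;  v_1 ≈ (0.9239, -0.3827)


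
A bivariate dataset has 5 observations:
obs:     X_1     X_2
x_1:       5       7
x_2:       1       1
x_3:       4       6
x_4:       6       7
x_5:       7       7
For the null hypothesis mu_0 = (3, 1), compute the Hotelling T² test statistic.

Step 1 — sample mean vector:
  mean(X_1) = (5 + 1 + 4 + 6 + 7) / 5 = 23/5 = 4.6
  mean(X_2) = (7 + 1 + 6 + 7 + 7) / 5 = 28/5 = 5.6
  x̄ = (4.6, 5.6),  deviation x̄ - mu_0 = (4.6, 5.6) - (3, 1) = (1.6, 4.6).

Step 2 — sample covariance matrix, S[i,j] = (1/(n-1)) · Σ_k (x_{k,i} - mean_i) · (x_{k,j} - mean_j), divisor n-1 = 4:
  S[X_1,X_1] = ((0.4)·(0.4) + (-3.6)·(-3.6) + (-0.6)·(-0.6) + (1.4)·(1.4) + (2.4)·(2.4)) / 4 = 21.2/4 = 5.3
  S[X_1,X_2] = ((0.4)·(1.4) + (-3.6)·(-4.6) + (-0.6)·(0.4) + (1.4)·(1.4) + (2.4)·(1.4)) / 4 = 22.2/4 = 5.55
  S[X_2,X_2] = ((1.4)·(1.4) + (-4.6)·(-4.6) + (0.4)·(0.4) + (1.4)·(1.4) + (1.4)·(1.4)) / 4 = 27.2/4 = 6.8
  S = [[5.3, 5.55],
 [5.55, 6.8]].

Step 3 — invert S. det(S) = 5.3·6.8 - (5.55)² = 5.2375.
  S^{-1} = (1/det) · [[d, -b], [-b, a]] = [[1.2983, -1.0597],
 [-1.0597, 1.0119]].

Step 4 — quadratic form (x̄ - mu_0)^T · S^{-1} · (x̄ - mu_0):
  S^{-1} · (x̄ - mu_0) = (-2.7971, 2.9594),
  (x̄ - mu_0)^T · [...] = (1.6)·(-2.7971) + (4.6)·(2.9594) = 9.1379.

Step 5 — scale by n: T² = 5 · 9.1379 = 45.6897.

T² ≈ 45.6897


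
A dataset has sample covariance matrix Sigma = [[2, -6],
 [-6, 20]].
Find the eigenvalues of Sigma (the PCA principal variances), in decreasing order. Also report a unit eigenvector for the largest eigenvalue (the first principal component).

Step 1 — characteristic polynomial of 2×2 Sigma:
  det(Sigma - λI) = λ² - trace · λ + det = 0.
  trace = 2 + 20 = 22, det = 2·20 - (-6)² = 4.
Step 2 — discriminant:
  Δ = trace² - 4·det = 484 - 16 = 468.
Step 3 — eigenvalues:
  λ = (trace ± √Δ)/2 = (22 ± 21.6333)/2,
  λ_1 = 21.8167,  λ_2 = 0.1833.

Step 4 — unit eigenvector for λ_1: solve (Sigma - λ_1 I)v = 0. First row:
  (2 - 21.8167)·v_x + (-6)·v_y = 0, i.e. (-19.8167)·v_x + (-6)·v_y = 0,
  so v ∝ (b, λ_1 - a) = (-6, 19.8167); multiply by -1 so the first entry is positive: u = (6, -19.8167).
  ||u|| = √((6)² + (-19.8167)²) = √(428.6998) ≈ 20.7051,
  v_1 = u/||u|| ≈ (0.2898, -0.9571) (||v_1|| = 1).

λ_1 = 21.8167,  λ_2 = 0.1833;  v_1 ≈ (0.2898, -0.9571)


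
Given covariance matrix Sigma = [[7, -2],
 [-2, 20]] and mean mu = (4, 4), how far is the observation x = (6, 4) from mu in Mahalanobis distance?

Step 1 — centre the observation: (x - mu) = (2, 0).

Step 2 — invert Sigma. det(Sigma) = 7·20 - (-2)² = 136.
  Sigma^{-1} = (1/det) · [[d, -b], [-b, a]] = [[0.1471, 0.0147],
 [0.0147, 0.0515]].

Step 3 — form the quadratic (x - mu)^T · Sigma^{-1} · (x - mu):
  Sigma^{-1} · (x - mu) = (0.2941, 0.0294).
  (x - mu)^T · [Sigma^{-1} · (x - mu)] = (2)·(0.2941) + (0)·(0.0294) = 0.5882.

Step 4 — take square root: d = √(0.5882) ≈ 0.767.

d(x, mu) = √(0.5882) ≈ 0.767


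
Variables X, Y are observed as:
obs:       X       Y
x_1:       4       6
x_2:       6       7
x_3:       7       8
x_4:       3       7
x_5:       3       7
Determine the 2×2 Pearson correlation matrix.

Step 1 — column means:
  mean(X) = (4 + 6 + 7 + 3 + 3) / 5 = 23/5 = 4.6
  mean(Y) = (6 + 7 + 8 + 7 + 7) / 5 = 35/5 = 7

Step 2 — sample variances and covariances s[i,j] = (1/(n-1)) · Σ_k (x_{k,i} - mean_i) · (x_{k,j} - mean_j), with n-1 = 4:
  s[X,X] = ((-0.6)·(-0.6) + (1.4)·(1.4) + (2.4)·(2.4) + (-1.6)·(-1.6) + (-1.6)·(-1.6)) / 4 = 13.2/4 = 3.3
  s[X,Y] = ((-0.6)·(-1) + (1.4)·(0) + (2.4)·(1) + (-1.6)·(0) + (-1.6)·(0)) / 4 = 3/4 = 0.75
  s[Y,Y] = ((-1)·(-1) + (0)·(0) + (1)·(1) + (0)·(0) + (0)·(0)) / 4 = 2/4 = 0.5
  Sample standard deviations s_i = √(s[i,i]):
  s(X) = √(3.3) = 1.8166
  s(Y) = √(0.5) = 0.7071

Step 3 — r_{ij} = s_{ij} / (s_i · s_j):
  r[X,X] = 1 (diagonal).
  r[X,Y] = 0.75 / (1.8166 · 0.7071) = 0.75 / 1.2845 = 0.5839
  r[Y,Y] = 1 (diagonal).

R is symmetric with unit diagonal. Assembling:

R = [[1, 0.5839],
 [0.5839, 1]]


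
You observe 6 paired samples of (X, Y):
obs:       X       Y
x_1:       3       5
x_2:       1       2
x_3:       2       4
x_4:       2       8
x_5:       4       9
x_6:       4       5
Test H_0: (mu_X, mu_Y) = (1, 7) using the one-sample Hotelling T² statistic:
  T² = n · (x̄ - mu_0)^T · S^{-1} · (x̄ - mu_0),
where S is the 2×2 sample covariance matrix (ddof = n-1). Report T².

Step 1 — sample mean vector:
  mean(X) = (3 + 1 + 2 + 2 + 4 + 4) / 6 = 16/6 = 2.6667
  mean(Y) = (5 + 2 + 4 + 8 + 9 + 5) / 6 = 33/6 = 5.5
  x̄ = (2.6667, 5.5),  deviation x̄ - mu_0 = (2.6667, 5.5) - (1, 7) = (1.6667, -1.5).

Step 2 — sample covariance matrix, S[i,j] = (1/(n-1)) · Σ_k (x_{k,i} - mean_i) · (x_{k,j} - mean_j), divisor n-1 = 5:
  S[X,X] = ((0.3333)·(0.3333) + (-1.6667)·(-1.6667) + (-0.6667)·(-0.6667) + (-0.6667)·(-0.6667) + (1.3333)·(1.3333) + (1.3333)·(1.3333)) / 5 = 7.3333/5 = 1.4667
  S[X,Y] = ((0.3333)·(-0.5) + (-1.6667)·(-3.5) + (-0.6667)·(-1.5) + (-0.6667)·(2.5) + (1.3333)·(3.5) + (1.3333)·(-0.5)) / 5 = 9/5 = 1.8
  S[Y,Y] = ((-0.5)·(-0.5) + (-3.5)·(-3.5) + (-1.5)·(-1.5) + (2.5)·(2.5) + (3.5)·(3.5) + (-0.5)·(-0.5)) / 5 = 33.5/5 = 6.7
  S = [[1.4667, 1.8],
 [1.8, 6.7]].

Step 3 — invert S. det(S) = 1.4667·6.7 - (1.8)² = 6.5867.
  S^{-1} = (1/det) · [[d, -b], [-b, a]] = [[1.0172, -0.2733],
 [-0.2733, 0.2227]].

Step 4 — quadratic form (x̄ - mu_0)^T · S^{-1} · (x̄ - mu_0):
  S^{-1} · (x̄ - mu_0) = (2.1053, -0.7895),
  (x̄ - mu_0)^T · [...] = (1.6667)·(2.1053) + (-1.5)·(-0.7895) = 4.693.

Step 5 — scale by n: T² = 6 · 4.693 = 28.1579.

T² ≈ 28.1579


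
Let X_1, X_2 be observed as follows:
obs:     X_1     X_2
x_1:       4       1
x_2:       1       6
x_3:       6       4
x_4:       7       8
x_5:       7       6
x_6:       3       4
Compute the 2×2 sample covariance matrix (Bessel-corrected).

Step 1 — column means:
  mean(X_1) = (4 + 1 + 6 + 7 + 7 + 3) / 6 = 28/6 = 4.6667
  mean(X_2) = (1 + 6 + 4 + 8 + 6 + 4) / 6 = 29/6 = 4.8333

Step 2 — sample covariance S[i,j] = (1/(n-1)) · Σ_k (x_{k,i} - mean_i) · (x_{k,j} - mean_j), with n-1 = 5.
  S[X_1,X_1] = ((-0.6667)·(-0.6667) + (-3.6667)·(-3.6667) + (1.3333)·(1.3333) + (2.3333)·(2.3333) + (2.3333)·(2.3333) + (-1.6667)·(-1.6667)) / 5 = 29.3333/5 = 5.8667
  S[X_1,X_2] = ((-0.6667)·(-3.8333) + (-3.6667)·(1.1667) + (1.3333)·(-0.8333) + (2.3333)·(3.1667) + (2.3333)·(1.1667) + (-1.6667)·(-0.8333)) / 5 = 8.6667/5 = 1.7333
  S[X_2,X_2] = ((-3.8333)·(-3.8333) + (1.1667)·(1.1667) + (-0.8333)·(-0.8333) + (3.1667)·(3.1667) + (1.1667)·(1.1667) + (-0.8333)·(-0.8333)) / 5 = 28.8333/5 = 5.7667

S is symmetric (S[j,i] = S[i,j]). Assembling:

S = [[5.8667, 1.7333],
 [1.7333, 5.7667]]


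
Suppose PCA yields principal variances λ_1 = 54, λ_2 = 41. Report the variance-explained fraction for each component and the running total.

Step 1 — total variance = trace(Sigma) = Σ λ_i = 54 + 41 = 95.

Step 2 — fraction explained by component i = λ_i / Σ λ:
  PC1: 54/95 = 0.5684
  PC2: 41/95 = 0.4316

Step 3 — cumulative fraction after k components = (λ_1 + ... + λ_k) / Σ λ:
  k = 1: 54/95 = 0.5684
  k = 2: (54 + 41)/95 = 95/95 = 1

Summary (fraction, with percent):

explained: PC1 0.5684 (56.84%), PC2 0.4316 (43.16%);  cumulative: 0.5684, 1


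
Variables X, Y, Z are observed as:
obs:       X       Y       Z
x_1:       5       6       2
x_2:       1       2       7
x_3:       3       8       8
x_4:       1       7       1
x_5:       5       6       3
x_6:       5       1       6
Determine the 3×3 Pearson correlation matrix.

Step 1 — column means:
  mean(X) = (5 + 1 + 3 + 1 + 5 + 5) / 6 = 20/6 = 3.3333
  mean(Y) = (6 + 2 + 8 + 7 + 6 + 1) / 6 = 30/6 = 5
  mean(Z) = (2 + 7 + 8 + 1 + 3 + 6) / 6 = 27/6 = 4.5

Step 2 — sample variances and covariances s[i,j] = (1/(n-1)) · Σ_k (x_{k,i} - mean_i) · (x_{k,j} - mean_j), with n-1 = 5:
  s[X,X] = ((1.6667)·(1.6667) + (-2.3333)·(-2.3333) + (-0.3333)·(-0.3333) + (-2.3333)·(-2.3333) + (1.6667)·(1.6667) + (1.6667)·(1.6667)) / 5 = 19.3333/5 = 3.8667
  s[X,Y] = ((1.6667)·(1) + (-2.3333)·(-3) + (-0.3333)·(3) + (-2.3333)·(2) + (1.6667)·(1) + (1.6667)·(-4)) / 5 = -2/5 = -0.4
  s[X,Z] = ((1.6667)·(-2.5) + (-2.3333)·(2.5) + (-0.3333)·(3.5) + (-2.3333)·(-3.5) + (1.6667)·(-1.5) + (1.6667)·(1.5)) / 5 = -3/5 = -0.6
  s[Y,Y] = ((1)·(1) + (-3)·(-3) + (3)·(3) + (2)·(2) + (1)·(1) + (-4)·(-4)) / 5 = 40/5 = 8
  s[Y,Z] = ((1)·(-2.5) + (-3)·(2.5) + (3)·(3.5) + (2)·(-3.5) + (1)·(-1.5) + (-4)·(1.5)) / 5 = -14/5 = -2.8
  s[Z,Z] = ((-2.5)·(-2.5) + (2.5)·(2.5) + (3.5)·(3.5) + (-3.5)·(-3.5) + (-1.5)·(-1.5) + (1.5)·(1.5)) / 5 = 41.5/5 = 8.3
  Sample standard deviations s_i = √(s[i,i]):
  s(X) = √(3.8667) = 1.9664
  s(Y) = √(8) = 2.8284
  s(Z) = √(8.3) = 2.881

Step 3 — r_{ij} = s_{ij} / (s_i · s_j):
  r[X,X] = 1 (diagonal).
  r[X,Y] = -0.4 / (1.9664 · 2.8284) = -0.4 / 5.5618 = -0.0719
  r[X,Z] = -0.6 / (1.9664 · 2.881) = -0.6 / 5.6651 = -0.1059
  r[Y,Y] = 1 (diagonal).
  r[Y,Z] = -2.8 / (2.8284 · 2.881) = -2.8 / 8.1486 = -0.3436
  r[Z,Z] = 1 (diagonal).

R is symmetric with unit diagonal. Assembling:

R = [[1, -0.0719, -0.1059],
 [-0.0719, 1, -0.3436],
 [-0.1059, -0.3436, 1]]


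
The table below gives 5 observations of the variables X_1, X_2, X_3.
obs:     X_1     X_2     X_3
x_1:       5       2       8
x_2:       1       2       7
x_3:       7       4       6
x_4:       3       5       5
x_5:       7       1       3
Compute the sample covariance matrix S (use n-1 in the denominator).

Step 1 — column means:
  mean(X_1) = (5 + 1 + 7 + 3 + 7) / 5 = 23/5 = 4.6
  mean(X_2) = (2 + 2 + 4 + 5 + 1) / 5 = 14/5 = 2.8
  mean(X_3) = (8 + 7 + 6 + 5 + 3) / 5 = 29/5 = 5.8

Step 2 — sample covariance S[i,j] = (1/(n-1)) · Σ_k (x_{k,i} - mean_i) · (x_{k,j} - mean_j), with n-1 = 4.
  S[X_1,X_1] = ((0.4)·(0.4) + (-3.6)·(-3.6) + (2.4)·(2.4) + (-1.6)·(-1.6) + (2.4)·(2.4)) / 4 = 27.2/4 = 6.8
  S[X_1,X_2] = ((0.4)·(-0.8) + (-3.6)·(-0.8) + (2.4)·(1.2) + (-1.6)·(2.2) + (2.4)·(-1.8)) / 4 = -2.4/4 = -0.6
  S[X_1,X_3] = ((0.4)·(2.2) + (-3.6)·(1.2) + (2.4)·(0.2) + (-1.6)·(-0.8) + (2.4)·(-2.8)) / 4 = -8.4/4 = -2.1
  S[X_2,X_2] = ((-0.8)·(-0.8) + (-0.8)·(-0.8) + (1.2)·(1.2) + (2.2)·(2.2) + (-1.8)·(-1.8)) / 4 = 10.8/4 = 2.7
  S[X_2,X_3] = ((-0.8)·(2.2) + (-0.8)·(1.2) + (1.2)·(0.2) + (2.2)·(-0.8) + (-1.8)·(-2.8)) / 4 = 0.8/4 = 0.2
  S[X_3,X_3] = ((2.2)·(2.2) + (1.2)·(1.2) + (0.2)·(0.2) + (-0.8)·(-0.8) + (-2.8)·(-2.8)) / 4 = 14.8/4 = 3.7

S is symmetric (S[j,i] = S[i,j]). Assembling:

S = [[6.8, -0.6, -2.1],
 [-0.6, 2.7, 0.2],
 [-2.1, 0.2, 3.7]]


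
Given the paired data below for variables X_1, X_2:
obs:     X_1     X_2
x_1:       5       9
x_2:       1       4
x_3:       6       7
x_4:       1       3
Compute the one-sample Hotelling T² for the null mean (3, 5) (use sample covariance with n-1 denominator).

Step 1 — sample mean vector:
  mean(X_1) = (5 + 1 + 6 + 1) / 4 = 13/4 = 3.25
  mean(X_2) = (9 + 4 + 7 + 3) / 4 = 23/4 = 5.75
  x̄ = (3.25, 5.75),  deviation x̄ - mu_0 = (3.25, 5.75) - (3, 5) = (0.25, 0.75).

Step 2 — sample covariance matrix, S[i,j] = (1/(n-1)) · Σ_k (x_{k,i} - mean_i) · (x_{k,j} - mean_j), divisor n-1 = 3:
  S[X_1,X_1] = ((1.75)·(1.75) + (-2.25)·(-2.25) + (2.75)·(2.75) + (-2.25)·(-2.25)) / 3 = 20.75/3 = 6.9167
  S[X_1,X_2] = ((1.75)·(3.25) + (-2.25)·(-1.75) + (2.75)·(1.25) + (-2.25)·(-2.75)) / 3 = 19.25/3 = 6.4167
  S[X_2,X_2] = ((3.25)·(3.25) + (-1.75)·(-1.75) + (1.25)·(1.25) + (-2.75)·(-2.75)) / 3 = 22.75/3 = 7.5833
  S = [[6.9167, 6.4167],
 [6.4167, 7.5833]].

Step 3 — invert S. det(S) = 6.9167·7.5833 - (6.4167)² = 11.2778.
  S^{-1} = (1/det) · [[d, -b], [-b, a]] = [[0.6724, -0.569],
 [-0.569, 0.6133]].

Step 4 — quadratic form (x̄ - mu_0)^T · S^{-1} · (x̄ - mu_0):
  S^{-1} · (x̄ - mu_0) = (-0.2586, 0.3177),
  (x̄ - mu_0)^T · [...] = (0.25)·(-0.2586) + (0.75)·(0.3177) = 0.1736.

Step 5 — scale by n: T² = 4 · 0.1736 = 0.6946.

T² ≈ 0.6946


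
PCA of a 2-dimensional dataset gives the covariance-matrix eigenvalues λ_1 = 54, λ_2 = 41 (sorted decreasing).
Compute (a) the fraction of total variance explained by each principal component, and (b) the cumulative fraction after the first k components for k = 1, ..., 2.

Step 1 — total variance = trace(Sigma) = Σ λ_i = 54 + 41 = 95.

Step 2 — fraction explained by component i = λ_i / Σ λ:
  PC1: 54/95 = 0.5684
  PC2: 41/95 = 0.4316

Step 3 — cumulative fraction after k components = (λ_1 + ... + λ_k) / Σ λ:
  k = 1: 54/95 = 0.5684
  k = 2: (54 + 41)/95 = 95/95 = 1

Summary (fraction, with percent):

explained: PC1 0.5684 (56.84%), PC2 0.4316 (43.16%);  cumulative: 0.5684, 1


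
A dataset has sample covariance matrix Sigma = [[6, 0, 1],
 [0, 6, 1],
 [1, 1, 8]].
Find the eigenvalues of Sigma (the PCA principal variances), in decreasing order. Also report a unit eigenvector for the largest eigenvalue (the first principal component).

Step 1 — characteristic polynomial p(λ) = det(λI - Sigma) = λ³ - tr·λ² + c_1·λ - det, where tr = trace, c_1 = sum of the principal 2×2 minors, det = det(Sigma):
  tr = 6 + 6 + 8 = 20,
  c_1 = (6·6 - (0)²) + (6·8 - (1)²) + (6·8 - (1)²) = 36 + 47 + 47 = 130,
  det = 6·(6·8 - (1)²) - (0)·((0)·8 - (1)·(1)) + (1)·((0)·(1) - 6·(1)) = 6·(47) - (0)·(-1) + (1)·(-6) = 276.
  So p(λ) = λ³ - 20λ² + 130λ - 276.
Step 2 — look for an integer root (rational root theorem: any rational root is an integer divisor of 276). Testing λ = 6:
  p(6) = 216 - 720 + 780 - 276 = 0  ✓
  Dividing out (λ - 6): p(λ) = (λ - 6)(λ² - 14λ + 46).
Step 3 — remaining eigenvalues from the quadratic λ² - 14λ + 46 = 0:
  Δ = 14² - 4·46 = 196 - 184 = 12,  λ = (14 ± √12)/2 = (14 ± 3.4641)/2 ≈ 8.7321 or 5.2679.
  Sorted: λ_1 = 8.7321,  λ_2 = 6,  λ_3 = 5.2679  (check: sum = 20 = tr ✓).

Step 4 — unit eigenvector for λ_1 ≈ 8.7321: v spans the null space of (Sigma - λ_1 I), whose rows are
  r_1 = (-2.7321, 0, 1),  r_2 = (0, -2.7321, 1),  r_3 = (1, 1, -0.7321).
  v is orthogonal to every row, so take v ∝ r_1 × r_2 = ((0)·(1) - (1)·(-2.7321), (1)·(0) - (-2.7321)·(1), (-2.7321)·(-2.7321) - (0)·(0)) ≈ (2.7321, 2.7321, 7.4641).
  Let u = (2.7321, 2.7321, 7.4641).
  ||u|| = √((2.7321)² + (2.7321)² + (7.4641)²) = √(70.641) ≈ 8.4048,  v_1 = u/||u|| ≈ (0.3251, 0.3251, 0.8881) (||v_1|| = 1).

λ_1 = 8.7321,  λ_2 = 6,  λ_3 = 5.2679;  v_1 ≈ (0.3251, 0.3251, 0.8881)


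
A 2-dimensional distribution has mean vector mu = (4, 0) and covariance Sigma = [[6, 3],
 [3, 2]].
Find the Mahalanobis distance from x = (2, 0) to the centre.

Step 1 — centre the observation: (x - mu) = (-2, 0).

Step 2 — invert Sigma. det(Sigma) = 6·2 - (3)² = 3.
  Sigma^{-1} = (1/det) · [[d, -b], [-b, a]] = [[0.6667, -1],
 [-1, 2]].

Step 3 — form the quadratic (x - mu)^T · Sigma^{-1} · (x - mu):
  Sigma^{-1} · (x - mu) = (-1.3333, 2).
  (x - mu)^T · [Sigma^{-1} · (x - mu)] = (-2)·(-1.3333) + (0)·(2) = 2.6667.

Step 4 — take square root: d = √(2.6667) ≈ 1.633.

d(x, mu) = √(2.6667) ≈ 1.633


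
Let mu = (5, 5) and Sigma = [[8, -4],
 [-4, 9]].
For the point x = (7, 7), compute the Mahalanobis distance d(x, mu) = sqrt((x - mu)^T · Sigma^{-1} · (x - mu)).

Step 1 — centre the observation: (x - mu) = (2, 2).

Step 2 — invert Sigma. det(Sigma) = 8·9 - (-4)² = 56.
  Sigma^{-1} = (1/det) · [[d, -b], [-b, a]] = [[0.1607, 0.0714],
 [0.0714, 0.1429]].

Step 3 — form the quadratic (x - mu)^T · Sigma^{-1} · (x - mu):
  Sigma^{-1} · (x - mu) = (0.4643, 0.4286).
  (x - mu)^T · [Sigma^{-1} · (x - mu)] = (2)·(0.4643) + (2)·(0.4286) = 1.7857.

Step 4 — take square root: d = √(1.7857) ≈ 1.3363.

d(x, mu) = √(1.7857) ≈ 1.3363


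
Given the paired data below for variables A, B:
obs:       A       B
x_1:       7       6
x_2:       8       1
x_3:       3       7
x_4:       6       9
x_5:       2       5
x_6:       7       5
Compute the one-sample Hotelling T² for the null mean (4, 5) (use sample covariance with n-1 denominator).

Step 1 — sample mean vector:
  mean(A) = (7 + 8 + 3 + 6 + 2 + 7) / 6 = 33/6 = 5.5
  mean(B) = (6 + 1 + 7 + 9 + 5 + 5) / 6 = 33/6 = 5.5
  x̄ = (5.5, 5.5),  deviation x̄ - mu_0 = (5.5, 5.5) - (4, 5) = (1.5, 0.5).

Step 2 — sample covariance matrix, S[i,j] = (1/(n-1)) · Σ_k (x_{k,i} - mean_i) · (x_{k,j} - mean_j), divisor n-1 = 5:
  S[A,A] = ((1.5)·(1.5) + (2.5)·(2.5) + (-2.5)·(-2.5) + (0.5)·(0.5) + (-3.5)·(-3.5) + (1.5)·(1.5)) / 5 = 29.5/5 = 5.9
  S[A,B] = ((1.5)·(0.5) + (2.5)·(-4.5) + (-2.5)·(1.5) + (0.5)·(3.5) + (-3.5)·(-0.5) + (1.5)·(-0.5)) / 5 = -11.5/5 = -2.3
  S[B,B] = ((0.5)·(0.5) + (-4.5)·(-4.5) + (1.5)·(1.5) + (3.5)·(3.5) + (-0.5)·(-0.5) + (-0.5)·(-0.5)) / 5 = 35.5/5 = 7.1
  S = [[5.9, -2.3],
 [-2.3, 7.1]].

Step 3 — invert S. det(S) = 5.9·7.1 - (-2.3)² = 36.6.
  S^{-1} = (1/det) · [[d, -b], [-b, a]] = [[0.194, 0.0628],
 [0.0628, 0.1612]].

Step 4 — quadratic form (x̄ - mu_0)^T · S^{-1} · (x̄ - mu_0):
  S^{-1} · (x̄ - mu_0) = (0.3224, 0.1749),
  (x̄ - mu_0)^T · [...] = (1.5)·(0.3224) + (0.5)·(0.1749) = 0.571.

Step 5 — scale by n: T² = 6 · 0.571 = 3.4262.

T² ≈ 3.4262


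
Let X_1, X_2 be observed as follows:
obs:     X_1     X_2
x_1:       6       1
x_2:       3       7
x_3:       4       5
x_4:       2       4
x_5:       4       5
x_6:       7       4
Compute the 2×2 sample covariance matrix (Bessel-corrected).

Step 1 — column means:
  mean(X_1) = (6 + 3 + 4 + 2 + 4 + 7) / 6 = 26/6 = 4.3333
  mean(X_2) = (1 + 7 + 5 + 4 + 5 + 4) / 6 = 26/6 = 4.3333

Step 2 — sample covariance S[i,j] = (1/(n-1)) · Σ_k (x_{k,i} - mean_i) · (x_{k,j} - mean_j), with n-1 = 5.
  S[X_1,X_1] = ((1.6667)·(1.6667) + (-1.3333)·(-1.3333) + (-0.3333)·(-0.3333) + (-2.3333)·(-2.3333) + (-0.3333)·(-0.3333) + (2.6667)·(2.6667)) / 5 = 17.3333/5 = 3.4667
  S[X_1,X_2] = ((1.6667)·(-3.3333) + (-1.3333)·(2.6667) + (-0.3333)·(0.6667) + (-2.3333)·(-0.3333) + (-0.3333)·(0.6667) + (2.6667)·(-0.3333)) / 5 = -9.6667/5 = -1.9333
  S[X_2,X_2] = ((-3.3333)·(-3.3333) + (2.6667)·(2.6667) + (0.6667)·(0.6667) + (-0.3333)·(-0.3333) + (0.6667)·(0.6667) + (-0.3333)·(-0.3333)) / 5 = 19.3333/5 = 3.8667

S is symmetric (S[j,i] = S[i,j]). Assembling:

S = [[3.4667, -1.9333],
 [-1.9333, 3.8667]]


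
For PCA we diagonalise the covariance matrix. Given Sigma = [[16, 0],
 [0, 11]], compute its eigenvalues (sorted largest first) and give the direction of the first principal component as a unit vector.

Step 1 — characteristic polynomial of 2×2 Sigma:
  det(Sigma - λI) = λ² - trace · λ + det = 0.
  trace = 16 + 11 = 27, det = 16·11 - (0)² = 176.
Step 2 — discriminant:
  Δ = trace² - 4·det = 729 - 704 = 25.
Step 3 — eigenvalues:
  λ = (trace ± √Δ)/2 = (27 ± 5)/2,
  λ_1 = 16,  λ_2 = 11.

Step 4 — unit eigenvector for λ_1: Sigma is diagonal, so its eigenvectors are the coordinate axes. λ_1 = 16 is the diagonal entry on the first coordinate axis, hence
  v_1 = (1, 0) (||v_1|| = 1).

λ_1 = 16,  λ_2 = 11;  v_1 ≈ (1, 0)


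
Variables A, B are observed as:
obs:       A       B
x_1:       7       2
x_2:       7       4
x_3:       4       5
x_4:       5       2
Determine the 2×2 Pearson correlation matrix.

Step 1 — column means:
  mean(A) = (7 + 7 + 4 + 5) / 4 = 23/4 = 5.75
  mean(B) = (2 + 4 + 5 + 2) / 4 = 13/4 = 3.25

Step 2 — sample variances and covariances s[i,j] = (1/(n-1)) · Σ_k (x_{k,i} - mean_i) · (x_{k,j} - mean_j), with n-1 = 3:
  s[A,A] = ((1.25)·(1.25) + (1.25)·(1.25) + (-1.75)·(-1.75) + (-0.75)·(-0.75)) / 3 = 6.75/3 = 2.25
  s[A,B] = ((1.25)·(-1.25) + (1.25)·(0.75) + (-1.75)·(1.75) + (-0.75)·(-1.25)) / 3 = -2.75/3 = -0.9167
  s[B,B] = ((-1.25)·(-1.25) + (0.75)·(0.75) + (1.75)·(1.75) + (-1.25)·(-1.25)) / 3 = 6.75/3 = 2.25
  Sample standard deviations s_i = √(s[i,i]):
  s(A) = √(2.25) = 1.5
  s(B) = √(2.25) = 1.5

Step 3 — r_{ij} = s_{ij} / (s_i · s_j):
  r[A,A] = 1 (diagonal).
  r[A,B] = -0.9167 / (1.5 · 1.5) = -0.9167 / 2.25 = -0.4074
  r[B,B] = 1 (diagonal).

R is symmetric with unit diagonal. Assembling:

R = [[1, -0.4074],
 [-0.4074, 1]]


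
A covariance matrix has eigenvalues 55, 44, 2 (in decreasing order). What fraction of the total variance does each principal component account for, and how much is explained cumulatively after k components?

Step 1 — total variance = trace(Sigma) = Σ λ_i = 55 + 44 + 2 = 101.

Step 2 — fraction explained by component i = λ_i / Σ λ:
  PC1: 55/101 = 0.5446
  PC2: 44/101 = 0.4356
  PC3: 2/101 = 0.0198

Step 3 — cumulative fraction after k components = (λ_1 + ... + λ_k) / Σ λ:
  k = 1: 55/101 = 0.5446
  k = 2: (55 + 44)/101 = 99/101 = 0.9802
  k = 3: (55 + 44 + 2)/101 = 101/101 = 1

Summary (fraction, with percent):

explained: PC1 0.5446 (54.46%), PC2 0.4356 (43.56%), PC3 0.0198 (1.98%);  cumulative: 0.5446, 0.9802, 1


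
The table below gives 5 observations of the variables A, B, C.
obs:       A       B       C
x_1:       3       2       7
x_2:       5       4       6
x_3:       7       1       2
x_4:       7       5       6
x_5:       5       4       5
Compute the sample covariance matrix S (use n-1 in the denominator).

Step 1 — column means:
  mean(A) = (3 + 5 + 7 + 7 + 5) / 5 = 27/5 = 5.4
  mean(B) = (2 + 4 + 1 + 5 + 4) / 5 = 16/5 = 3.2
  mean(C) = (7 + 6 + 2 + 6 + 5) / 5 = 26/5 = 5.2

Step 2 — sample covariance S[i,j] = (1/(n-1)) · Σ_k (x_{k,i} - mean_i) · (x_{k,j} - mean_j), with n-1 = 4.
  S[A,A] = ((-2.4)·(-2.4) + (-0.4)·(-0.4) + (1.6)·(1.6) + (1.6)·(1.6) + (-0.4)·(-0.4)) / 4 = 11.2/4 = 2.8
  S[A,B] = ((-2.4)·(-1.2) + (-0.4)·(0.8) + (1.6)·(-2.2) + (1.6)·(1.8) + (-0.4)·(0.8)) / 4 = 1.6/4 = 0.4
  S[A,C] = ((-2.4)·(1.8) + (-0.4)·(0.8) + (1.6)·(-3.2) + (1.6)·(0.8) + (-0.4)·(-0.2)) / 4 = -8.4/4 = -2.1
  S[B,B] = ((-1.2)·(-1.2) + (0.8)·(0.8) + (-2.2)·(-2.2) + (1.8)·(1.8) + (0.8)·(0.8)) / 4 = 10.8/4 = 2.7
  S[B,C] = ((-1.2)·(1.8) + (0.8)·(0.8) + (-2.2)·(-3.2) + (1.8)·(0.8) + (0.8)·(-0.2)) / 4 = 6.8/4 = 1.7
  S[C,C] = ((1.8)·(1.8) + (0.8)·(0.8) + (-3.2)·(-3.2) + (0.8)·(0.8) + (-0.2)·(-0.2)) / 4 = 14.8/4 = 3.7

S is symmetric (S[j,i] = S[i,j]). Assembling:

S = [[2.8, 0.4, -2.1],
 [0.4, 2.7, 1.7],
 [-2.1, 1.7, 3.7]]


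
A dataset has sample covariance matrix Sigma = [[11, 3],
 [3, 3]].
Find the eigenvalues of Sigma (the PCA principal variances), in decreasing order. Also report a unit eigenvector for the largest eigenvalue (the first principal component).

Step 1 — characteristic polynomial of 2×2 Sigma:
  det(Sigma - λI) = λ² - trace · λ + det = 0.
  trace = 11 + 3 = 14, det = 11·3 - (3)² = 24.
Step 2 — discriminant:
  Δ = trace² - 4·det = 196 - 96 = 100.
Step 3 — eigenvalues:
  λ = (trace ± √Δ)/2 = (14 ± 10)/2,
  λ_1 = 12,  λ_2 = 2.

Step 4 — unit eigenvector for λ_1: solve (Sigma - λ_1 I)v = 0. First row:
  (11 - 12)·v_x + (3)·v_y = 0, i.e. (-1)·v_x + (3)·v_y = 0,
  so v ∝ (b, λ_1 - a) = (3, 1) = u.
  ||u|| = √((3)² + (1)²) = √(10) ≈ 3.1623,
  v_1 = u/||u|| ≈ (0.9487, 0.3162) (||v_1|| = 1).

λ_1 = 12,  λ_2 = 2;  v_1 ≈ (0.9487, 0.3162)


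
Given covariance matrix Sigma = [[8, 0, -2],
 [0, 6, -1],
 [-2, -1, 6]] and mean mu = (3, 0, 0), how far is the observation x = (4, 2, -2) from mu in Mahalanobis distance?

Step 1 — centre the observation: (x - mu) = (1, 2, -2).

Step 2 — invert Sigma (cofactor / det for 3×3, or solve directly):
  Sigma^{-1} = [[0.1367, 0.0078, 0.0469],
 [0.0078, 0.1719, 0.0312],
 [0.0469, 0.0312, 0.1875]].

Step 3 — form the quadratic (x - mu)^T · Sigma^{-1} · (x - mu):
  Sigma^{-1} · (x - mu) = (0.0586, 0.2891, -0.2656).
  (x - mu)^T · [Sigma^{-1} · (x - mu)] = (1)·(0.0586) + (2)·(0.2891) + (-2)·(-0.2656) = 1.168.

Step 4 — take square root: d = √(1.168) ≈ 1.0807.

d(x, mu) = √(1.168) ≈ 1.0807


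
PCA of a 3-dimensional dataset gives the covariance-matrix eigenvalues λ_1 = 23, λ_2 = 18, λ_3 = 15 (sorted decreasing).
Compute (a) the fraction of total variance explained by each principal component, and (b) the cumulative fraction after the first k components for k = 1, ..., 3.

Step 1 — total variance = trace(Sigma) = Σ λ_i = 23 + 18 + 15 = 56.

Step 2 — fraction explained by component i = λ_i / Σ λ:
  PC1: 23/56 = 0.4107
  PC2: 18/56 = 0.3214
  PC3: 15/56 = 0.2679

Step 3 — cumulative fraction after k components = (λ_1 + ... + λ_k) / Σ λ:
  k = 1: 23/56 = 0.4107
  k = 2: (23 + 18)/56 = 41/56 = 0.7321
  k = 3: (23 + 18 + 15)/56 = 56/56 = 1

Summary (fraction, with percent):

explained: PC1 0.4107 (41.07%), PC2 0.3214 (32.14%), PC3 0.2679 (26.79%);  cumulative: 0.4107, 0.7321, 1


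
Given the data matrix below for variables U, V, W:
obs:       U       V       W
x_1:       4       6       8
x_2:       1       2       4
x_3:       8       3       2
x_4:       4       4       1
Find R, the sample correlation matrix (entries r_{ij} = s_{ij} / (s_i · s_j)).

Step 1 — column means:
  mean(U) = (4 + 1 + 8 + 4) / 4 = 17/4 = 4.25
  mean(V) = (6 + 2 + 3 + 4) / 4 = 15/4 = 3.75
  mean(W) = (8 + 4 + 2 + 1) / 4 = 15/4 = 3.75

Step 2 — sample variances and covariances s[i,j] = (1/(n-1)) · Σ_k (x_{k,i} - mean_i) · (x_{k,j} - mean_j), with n-1 = 3:
  s[U,U] = ((-0.25)·(-0.25) + (-3.25)·(-3.25) + (3.75)·(3.75) + (-0.25)·(-0.25)) / 3 = 24.75/3 = 8.25
  s[U,V] = ((-0.25)·(2.25) + (-3.25)·(-1.75) + (3.75)·(-0.75) + (-0.25)·(0.25)) / 3 = 2.25/3 = 0.75
  s[U,W] = ((-0.25)·(4.25) + (-3.25)·(0.25) + (3.75)·(-1.75) + (-0.25)·(-2.75)) / 3 = -7.75/3 = -2.5833
  s[V,V] = ((2.25)·(2.25) + (-1.75)·(-1.75) + (-0.75)·(-0.75) + (0.25)·(0.25)) / 3 = 8.75/3 = 2.9167
  s[V,W] = ((2.25)·(4.25) + (-1.75)·(0.25) + (-0.75)·(-1.75) + (0.25)·(-2.75)) / 3 = 9.75/3 = 3.25
  s[W,W] = ((4.25)·(4.25) + (0.25)·(0.25) + (-1.75)·(-1.75) + (-2.75)·(-2.75)) / 3 = 28.75/3 = 9.5833
  Sample standard deviations s_i = √(s[i,i]):
  s(U) = √(8.25) = 2.8723
  s(V) = √(2.9167) = 1.7078
  s(W) = √(9.5833) = 3.0957

Step 3 — r_{ij} = s_{ij} / (s_i · s_j):
  r[U,U] = 1 (diagonal).
  r[U,V] = 0.75 / (2.8723 · 1.7078) = 0.75 / 4.9054 = 0.1529
  r[U,W] = -2.5833 / (2.8723 · 3.0957) = -2.5833 / 8.8917 = -0.2905
  r[V,V] = 1 (diagonal).
  r[V,W] = 3.25 / (1.7078 · 3.0957) = 3.25 / 5.2869 = 0.6147
  r[W,W] = 1 (diagonal).

R is symmetric with unit diagonal. Assembling:

R = [[1, 0.1529, -0.2905],
 [0.1529, 1, 0.6147],
 [-0.2905, 0.6147, 1]]


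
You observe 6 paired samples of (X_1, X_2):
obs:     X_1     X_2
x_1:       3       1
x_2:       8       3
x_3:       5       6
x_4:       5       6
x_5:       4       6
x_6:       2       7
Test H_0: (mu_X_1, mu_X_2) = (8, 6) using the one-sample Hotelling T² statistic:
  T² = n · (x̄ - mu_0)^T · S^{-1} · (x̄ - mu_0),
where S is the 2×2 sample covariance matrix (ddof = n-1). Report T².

Step 1 — sample mean vector:
  mean(X_1) = (3 + 8 + 5 + 5 + 4 + 2) / 6 = 27/6 = 4.5
  mean(X_2) = (1 + 3 + 6 + 6 + 6 + 7) / 6 = 29/6 = 4.8333
  x̄ = (4.5, 4.8333),  deviation x̄ - mu_0 = (4.5, 4.8333) - (8, 6) = (-3.5, -1.1667).

Step 2 — sample covariance matrix, S[i,j] = (1/(n-1)) · Σ_k (x_{k,i} - mean_i) · (x_{k,j} - mean_j), divisor n-1 = 5:
  S[X_1,X_1] = ((-1.5)·(-1.5) + (3.5)·(3.5) + (0.5)·(0.5) + (0.5)·(0.5) + (-0.5)·(-0.5) + (-2.5)·(-2.5)) / 5 = 21.5/5 = 4.3
  S[X_1,X_2] = ((-1.5)·(-3.8333) + (3.5)·(-1.8333) + (0.5)·(1.1667) + (0.5)·(1.1667) + (-0.5)·(1.1667) + (-2.5)·(2.1667)) / 5 = -5.5/5 = -1.1
  S[X_2,X_2] = ((-3.8333)·(-3.8333) + (-1.8333)·(-1.8333) + (1.1667)·(1.1667) + (1.1667)·(1.1667) + (1.1667)·(1.1667) + (2.1667)·(2.1667)) / 5 = 26.8333/5 = 5.3667
  S = [[4.3, -1.1],
 [-1.1, 5.3667]].

Step 3 — invert S. det(S) = 4.3·5.3667 - (-1.1)² = 21.8667.
  S^{-1} = (1/det) · [[d, -b], [-b, a]] = [[0.2454, 0.0503],
 [0.0503, 0.1966]].

Step 4 — quadratic form (x̄ - mu_0)^T · S^{-1} · (x̄ - mu_0):
  S^{-1} · (x̄ - mu_0) = (-0.9177, -0.4055),
  (x̄ - mu_0)^T · [...] = (-3.5)·(-0.9177) + (-1.1667)·(-0.4055) = 3.685.

Step 5 — scale by n: T² = 6 · 3.685 = 22.1098.

T² ≈ 22.1098


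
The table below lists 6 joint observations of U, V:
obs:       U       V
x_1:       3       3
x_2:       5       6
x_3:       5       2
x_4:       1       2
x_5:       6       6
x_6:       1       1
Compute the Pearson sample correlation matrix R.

Step 1 — column means:
  mean(U) = (3 + 5 + 5 + 1 + 6 + 1) / 6 = 21/6 = 3.5
  mean(V) = (3 + 6 + 2 + 2 + 6 + 1) / 6 = 20/6 = 3.3333

Step 2 — sample variances and covariances s[i,j] = (1/(n-1)) · Σ_k (x_{k,i} - mean_i) · (x_{k,j} - mean_j), with n-1 = 5:
  s[U,U] = ((-0.5)·(-0.5) + (1.5)·(1.5) + (1.5)·(1.5) + (-2.5)·(-2.5) + (2.5)·(2.5) + (-2.5)·(-2.5)) / 5 = 23.5/5 = 4.7
  s[U,V] = ((-0.5)·(-0.3333) + (1.5)·(2.6667) + (1.5)·(-1.3333) + (-2.5)·(-1.3333) + (2.5)·(2.6667) + (-2.5)·(-2.3333)) / 5 = 18/5 = 3.6
  s[V,V] = ((-0.3333)·(-0.3333) + (2.6667)·(2.6667) + (-1.3333)·(-1.3333) + (-1.3333)·(-1.3333) + (2.6667)·(2.6667) + (-2.3333)·(-2.3333)) / 5 = 23.3333/5 = 4.6667
  Sample standard deviations s_i = √(s[i,i]):
  s(U) = √(4.7) = 2.1679
  s(V) = √(4.6667) = 2.1602

Step 3 — r_{ij} = s_{ij} / (s_i · s_j):
  r[U,U] = 1 (diagonal).
  r[U,V] = 3.6 / (2.1679 · 2.1602) = 3.6 / 4.6833 = 0.7687
  r[V,V] = 1 (diagonal).

R is symmetric with unit diagonal. Assembling:

R = [[1, 0.7687],
 [0.7687, 1]]


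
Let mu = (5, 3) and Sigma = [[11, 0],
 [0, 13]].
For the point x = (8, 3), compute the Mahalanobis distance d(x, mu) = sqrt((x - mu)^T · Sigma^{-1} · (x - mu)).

Step 1 — centre the observation: (x - mu) = (3, 0).

Step 2 — invert Sigma. det(Sigma) = 11·13 - (0)² = 143.
  Sigma^{-1} = (1/det) · [[d, -b], [-b, a]] = [[0.0909, 0],
 [0, 0.0769]].

Step 3 — form the quadratic (x - mu)^T · Sigma^{-1} · (x - mu):
  Sigma^{-1} · (x - mu) = (0.2727, 0).
  (x - mu)^T · [Sigma^{-1} · (x - mu)] = (3)·(0.2727) + (0)·(0) = 0.8182.

Step 4 — take square root: d = √(0.8182) ≈ 0.9045.

d(x, mu) = √(0.8182) ≈ 0.9045


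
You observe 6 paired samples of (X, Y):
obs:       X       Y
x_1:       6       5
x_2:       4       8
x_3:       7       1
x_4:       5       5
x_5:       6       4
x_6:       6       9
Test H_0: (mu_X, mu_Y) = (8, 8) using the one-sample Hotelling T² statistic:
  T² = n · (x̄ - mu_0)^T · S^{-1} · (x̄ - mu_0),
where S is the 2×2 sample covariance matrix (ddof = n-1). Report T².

Step 1 — sample mean vector:
  mean(X) = (6 + 4 + 7 + 5 + 6 + 6) / 6 = 34/6 = 5.6667
  mean(Y) = (5 + 8 + 1 + 5 + 4 + 9) / 6 = 32/6 = 5.3333
  x̄ = (5.6667, 5.3333),  deviation x̄ - mu_0 = (5.6667, 5.3333) - (8, 8) = (-2.3333, -2.6667).

Step 2 — sample covariance matrix, S[i,j] = (1/(n-1)) · Σ_k (x_{k,i} - mean_i) · (x_{k,j} - mean_j), divisor n-1 = 5:
  S[X,X] = ((0.3333)·(0.3333) + (-1.6667)·(-1.6667) + (1.3333)·(1.3333) + (-0.6667)·(-0.6667) + (0.3333)·(0.3333) + (0.3333)·(0.3333)) / 5 = 5.3333/5 = 1.0667
  S[X,Y] = ((0.3333)·(-0.3333) + (-1.6667)·(2.6667) + (1.3333)·(-4.3333) + (-0.6667)·(-0.3333) + (0.3333)·(-1.3333) + (0.3333)·(3.6667)) / 5 = -9.3333/5 = -1.8667
  S[Y,Y] = ((-0.3333)·(-0.3333) + (2.6667)·(2.6667) + (-4.3333)·(-4.3333) + (-0.3333)·(-0.3333) + (-1.3333)·(-1.3333) + (3.6667)·(3.6667)) / 5 = 41.3333/5 = 8.2667
  S = [[1.0667, -1.8667],
 [-1.8667, 8.2667]].

Step 3 — invert S. det(S) = 1.0667·8.2667 - (-1.8667)² = 5.3333.
  S^{-1} = (1/det) · [[d, -b], [-b, a]] = [[1.55, 0.35],
 [0.35, 0.2]].

Step 4 — quadratic form (x̄ - mu_0)^T · S^{-1} · (x̄ - mu_0):
  S^{-1} · (x̄ - mu_0) = (-4.55, -1.35),
  (x̄ - mu_0)^T · [...] = (-2.3333)·(-4.55) + (-2.6667)·(-1.35) = 14.2167.

Step 5 — scale by n: T² = 6 · 14.2167 = 85.3.

T² ≈ 85.3


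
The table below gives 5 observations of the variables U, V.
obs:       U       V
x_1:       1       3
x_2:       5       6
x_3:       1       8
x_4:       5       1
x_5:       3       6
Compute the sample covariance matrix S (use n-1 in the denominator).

Step 1 — column means:
  mean(U) = (1 + 5 + 1 + 5 + 3) / 5 = 15/5 = 3
  mean(V) = (3 + 6 + 8 + 1 + 6) / 5 = 24/5 = 4.8

Step 2 — sample covariance S[i,j] = (1/(n-1)) · Σ_k (x_{k,i} - mean_i) · (x_{k,j} - mean_j), with n-1 = 4.
  S[U,U] = ((-2)·(-2) + (2)·(2) + (-2)·(-2) + (2)·(2) + (0)·(0)) / 4 = 16/4 = 4
  S[U,V] = ((-2)·(-1.8) + (2)·(1.2) + (-2)·(3.2) + (2)·(-3.8) + (0)·(1.2)) / 4 = -8/4 = -2
  S[V,V] = ((-1.8)·(-1.8) + (1.2)·(1.2) + (3.2)·(3.2) + (-3.8)·(-3.8) + (1.2)·(1.2)) / 4 = 30.8/4 = 7.7

S is symmetric (S[j,i] = S[i,j]). Assembling:

S = [[4, -2],
 [-2, 7.7]]


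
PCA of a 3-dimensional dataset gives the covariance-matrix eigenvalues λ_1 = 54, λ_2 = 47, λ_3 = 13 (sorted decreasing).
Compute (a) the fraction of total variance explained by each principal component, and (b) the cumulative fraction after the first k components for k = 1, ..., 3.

Step 1 — total variance = trace(Sigma) = Σ λ_i = 54 + 47 + 13 = 114.

Step 2 — fraction explained by component i = λ_i / Σ λ:
  PC1: 54/114 = 0.4737
  PC2: 47/114 = 0.4123
  PC3: 13/114 = 0.114

Step 3 — cumulative fraction after k components = (λ_1 + ... + λ_k) / Σ λ:
  k = 1: 54/114 = 0.4737
  k = 2: (54 + 47)/114 = 101/114 = 0.886
  k = 3: (54 + 47 + 13)/114 = 114/114 = 1

Summary (fraction, with percent):

explained: PC1 0.4737 (47.37%), PC2 0.4123 (41.23%), PC3 0.114 (11.4%);  cumulative: 0.4737, 0.886, 1
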